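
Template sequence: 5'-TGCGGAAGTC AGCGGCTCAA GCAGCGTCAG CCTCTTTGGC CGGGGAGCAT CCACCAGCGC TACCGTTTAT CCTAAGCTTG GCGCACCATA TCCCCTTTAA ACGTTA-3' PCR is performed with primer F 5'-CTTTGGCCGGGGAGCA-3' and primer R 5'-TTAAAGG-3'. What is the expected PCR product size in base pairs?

Forward primer CTTTGGCCGGGGAGCA is found on the top strand at positions 34–49.
Reverse complement of the reverse primer: CCTTTAA. This occurs on the top strand at positions 94–100.
The product runs from position 34 to position 100, so its length is 100 − 34 + 1 = 67 bp.

67 bp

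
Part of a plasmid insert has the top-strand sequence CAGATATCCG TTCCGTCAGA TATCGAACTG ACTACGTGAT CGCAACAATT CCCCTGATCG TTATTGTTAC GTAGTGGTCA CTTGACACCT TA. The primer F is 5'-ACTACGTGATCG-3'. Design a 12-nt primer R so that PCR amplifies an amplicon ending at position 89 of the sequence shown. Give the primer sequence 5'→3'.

5'-GGTGTCAAGTGA-3'

The forward primer binds at positions 31–42; the product's 3' end on the top strand is position 89.
The reverse primer anneals to the top strand over positions 78–89, i.e. to TCACTTGACACC.
Its sequence written 5'→3' is the reverse complement: GGTGTCAAGTGA.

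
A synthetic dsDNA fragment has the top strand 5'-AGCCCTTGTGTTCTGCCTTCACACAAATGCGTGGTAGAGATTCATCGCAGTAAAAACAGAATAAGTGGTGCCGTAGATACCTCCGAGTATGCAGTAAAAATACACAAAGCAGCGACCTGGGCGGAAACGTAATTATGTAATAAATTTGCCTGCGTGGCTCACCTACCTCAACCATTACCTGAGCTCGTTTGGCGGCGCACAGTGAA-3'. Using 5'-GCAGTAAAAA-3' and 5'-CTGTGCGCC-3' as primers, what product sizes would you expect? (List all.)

The forward primer GCAGTAAAAA matches the top strand at positions 47–56, 91–100.
The reverse primer's reverse complement is GGCGCACAG, matching at positions 194–202.
Each forward site pairs with the reverse site to give a product ending at position 202: sizes 156, 112 bp.

156 bp, 112 bp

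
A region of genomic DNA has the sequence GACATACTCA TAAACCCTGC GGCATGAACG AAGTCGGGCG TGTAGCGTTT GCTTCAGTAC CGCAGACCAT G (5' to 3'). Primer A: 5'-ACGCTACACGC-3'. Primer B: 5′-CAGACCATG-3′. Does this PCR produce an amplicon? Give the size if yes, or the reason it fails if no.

No product — the primers' 3' ends point away from each other.

Primer A (ACGCTACACGC) has reverse complement GCGTGTAGCGT, which matches the top strand at positions 38–48; primer A anneals to the top strand there with its 3' end pointing upstream toward position 38.
Primer B (CAGACCATG) matches the top strand directly at positions 63–71; it anneals to the bottom strand with its 3' end pointing downstream toward position 71.
The 3' ends diverge (primer A extends toward position 1, primer B toward position 71), so the primers never converge on a shared product.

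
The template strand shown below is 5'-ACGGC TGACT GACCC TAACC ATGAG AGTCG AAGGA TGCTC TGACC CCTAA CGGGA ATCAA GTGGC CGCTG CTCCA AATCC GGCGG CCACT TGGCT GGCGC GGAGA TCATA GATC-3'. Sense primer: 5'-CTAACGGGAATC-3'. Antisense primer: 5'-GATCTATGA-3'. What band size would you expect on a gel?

Scanning the template, CTAACGGGAATC occurs at positions 47–58; this primer anneals to the bottom strand there with its 3' end pointing downstream.
Reverse complement of the reverse primer: TCATAGATC. This occurs on the top strand at positions 106–114.
Amplicon spans positions 47–114: 68 bp.

68 bp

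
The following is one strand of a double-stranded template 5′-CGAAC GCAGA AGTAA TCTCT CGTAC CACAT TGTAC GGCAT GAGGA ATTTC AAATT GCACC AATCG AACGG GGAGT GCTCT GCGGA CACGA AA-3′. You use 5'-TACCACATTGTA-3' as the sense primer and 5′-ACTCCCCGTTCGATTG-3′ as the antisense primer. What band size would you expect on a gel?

53 bp

Forward primer TACCACATTGTA is found on the top strand at positions 23–34.
The reverse primer's reverse complement is CAATCGAACGGGGAGT, which matches the template at positions 60–75.
Product length = (reverse-primer end) − (forward-primer start) + 1 = 75 − 23 + 1 = 53 bp.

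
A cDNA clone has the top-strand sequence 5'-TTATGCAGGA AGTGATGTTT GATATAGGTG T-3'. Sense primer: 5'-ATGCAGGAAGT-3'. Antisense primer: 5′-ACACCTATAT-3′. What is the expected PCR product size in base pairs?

The forward primer matches the template at positions 3–13.
The reverse primer's reverse complement is ATATAGGTGT, which matches the template at positions 22–31.
The product runs from position 3 to position 31, so its length is 31 − 3 + 1 = 29 bp.

29 bp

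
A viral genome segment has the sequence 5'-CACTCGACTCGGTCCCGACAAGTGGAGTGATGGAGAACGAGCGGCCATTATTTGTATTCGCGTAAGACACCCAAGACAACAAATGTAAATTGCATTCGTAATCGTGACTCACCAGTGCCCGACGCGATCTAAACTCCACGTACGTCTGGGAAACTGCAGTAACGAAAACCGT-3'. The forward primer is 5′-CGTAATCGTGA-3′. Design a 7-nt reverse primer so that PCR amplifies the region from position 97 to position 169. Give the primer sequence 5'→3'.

5'-GTTTTCG-3'

The product's 3' end on the top strand is position 169.
The reverse primer anneals to the top strand over positions 163–169, i.e. to CGAAAAC.
Its sequence written 5'→3' is the reverse complement: GTTTTCG.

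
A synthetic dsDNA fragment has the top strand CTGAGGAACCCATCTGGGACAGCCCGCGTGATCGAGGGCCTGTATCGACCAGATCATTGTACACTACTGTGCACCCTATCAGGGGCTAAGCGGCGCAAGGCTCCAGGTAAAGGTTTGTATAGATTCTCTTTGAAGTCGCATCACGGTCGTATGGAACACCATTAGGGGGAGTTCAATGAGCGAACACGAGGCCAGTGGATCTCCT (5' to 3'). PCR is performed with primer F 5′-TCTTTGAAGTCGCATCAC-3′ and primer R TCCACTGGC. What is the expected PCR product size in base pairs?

73 bp

Forward primer TCTTTGAAGTCGCATCAC is found on the top strand at positions 127–144.
The reverse primer's reverse complement is GCCAGTGGA, which matches the template at positions 191–199.
Product length = (reverse-primer end) − (forward-primer start) + 1 = 199 − 127 + 1 = 73 bp.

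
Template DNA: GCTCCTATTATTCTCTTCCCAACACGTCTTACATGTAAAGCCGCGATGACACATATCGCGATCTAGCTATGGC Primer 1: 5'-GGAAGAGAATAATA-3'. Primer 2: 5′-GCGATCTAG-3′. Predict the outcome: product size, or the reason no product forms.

No product — the primers' 3' ends point away from each other.

Primer 1 (GGAAGAGAATAATA) has reverse complement TATTATTCTCTTCC, which matches the top strand at positions 6–19; primer 1 anneals to the top strand there with its 3' end pointing upstream toward position 6.
Primer 2 (GCGATCTAG) matches the top strand directly at positions 58–66; it anneals to the bottom strand with its 3' end pointing downstream toward position 66.
The 3' ends diverge (primer 1 extends toward position 1, primer 2 toward position 73), so the primers never converge on a shared product.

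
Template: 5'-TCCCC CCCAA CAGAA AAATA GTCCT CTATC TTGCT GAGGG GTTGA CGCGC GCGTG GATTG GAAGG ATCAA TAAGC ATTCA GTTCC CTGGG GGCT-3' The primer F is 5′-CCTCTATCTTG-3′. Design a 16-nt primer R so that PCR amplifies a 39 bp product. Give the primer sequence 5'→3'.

The forward primer binds at positions 23–33, so a 39 bp product ends at position 23 + 39 − 1 = 61.
The reverse primer anneals to the top strand over positions 46–61, i.e. to CGCGCGCGTGGATTGG.
Its sequence written 5'→3' is the reverse complement: CCAATCCACGCGCGCG.

5'-CCAATCCACGCGCGCG-3'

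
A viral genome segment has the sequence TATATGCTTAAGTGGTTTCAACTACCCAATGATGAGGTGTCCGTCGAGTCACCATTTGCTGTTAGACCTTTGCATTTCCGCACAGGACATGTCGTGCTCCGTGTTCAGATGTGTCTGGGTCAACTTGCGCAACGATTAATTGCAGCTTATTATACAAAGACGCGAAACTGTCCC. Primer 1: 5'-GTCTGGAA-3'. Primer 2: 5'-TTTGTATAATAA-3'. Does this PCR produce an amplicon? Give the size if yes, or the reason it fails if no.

Primer 1 (GTCTGGAA) does not match the top strand, and its reverse complement TTCCAGAC does not match either.
With no annealing site for primer 1, no amplification occurs.

No product — primer 1 has no binding site in the template.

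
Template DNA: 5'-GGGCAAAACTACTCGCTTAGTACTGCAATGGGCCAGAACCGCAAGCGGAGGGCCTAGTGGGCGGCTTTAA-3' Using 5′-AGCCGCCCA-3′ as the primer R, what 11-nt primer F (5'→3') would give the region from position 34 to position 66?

5'-CAGAACCGCAA-3'

The reverse primer's reverse complement TGGGCGGCT matches the template at positions 58–66; the product starts at position 34.
The forward primer is identical to the top strand over positions 34–44: CAGAACCGCAA.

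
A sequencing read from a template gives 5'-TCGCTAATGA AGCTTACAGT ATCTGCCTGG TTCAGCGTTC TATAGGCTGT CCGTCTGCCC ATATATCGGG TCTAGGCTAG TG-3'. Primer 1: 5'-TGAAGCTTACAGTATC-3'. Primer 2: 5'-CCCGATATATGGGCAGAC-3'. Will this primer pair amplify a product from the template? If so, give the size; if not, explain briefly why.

Yes — a 63 bp product.

Primer 1 (TGAAGCTTACAGTATC) matches the top strand at positions 8–23; it acts as a forward primer.
Primer 2's reverse complement is GTCTGCCCATATATCGGG, matching the top strand at positions 53–70; it acts as a reverse primer.
The 3' ends face each other across positions 8–70, giving a 63 bp product.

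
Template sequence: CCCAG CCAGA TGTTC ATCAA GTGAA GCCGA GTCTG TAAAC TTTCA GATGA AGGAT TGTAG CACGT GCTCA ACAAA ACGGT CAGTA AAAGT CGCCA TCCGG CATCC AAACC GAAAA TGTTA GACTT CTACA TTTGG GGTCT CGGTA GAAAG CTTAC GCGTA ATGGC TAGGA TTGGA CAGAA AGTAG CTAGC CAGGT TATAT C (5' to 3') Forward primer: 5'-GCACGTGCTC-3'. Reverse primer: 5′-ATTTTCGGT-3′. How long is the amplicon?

57 bp

Scanning the template, GCACGTGCTC occurs at positions 60–69; this primer anneals to the bottom strand there with its 3' end pointing downstream.
The reverse primer's reverse complement is ACCGAAAAT, which matches the template at positions 108–116.
Amplicon spans positions 60–116: 57 bp.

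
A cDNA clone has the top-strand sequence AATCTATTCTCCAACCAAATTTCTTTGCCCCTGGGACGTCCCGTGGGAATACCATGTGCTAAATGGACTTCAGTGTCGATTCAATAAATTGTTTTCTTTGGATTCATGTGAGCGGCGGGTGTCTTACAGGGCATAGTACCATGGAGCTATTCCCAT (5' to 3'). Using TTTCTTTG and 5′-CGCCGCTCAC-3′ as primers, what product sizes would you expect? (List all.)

The forward primer TTTCTTTG matches the top strand at positions 20–27, 93–100.
The reverse primer's reverse complement is GTGAGCGGCG, matching at positions 108–117.
Each forward site pairs with the reverse site to give a product ending at position 117: sizes 98, 25 bp.

98 bp, 25 bp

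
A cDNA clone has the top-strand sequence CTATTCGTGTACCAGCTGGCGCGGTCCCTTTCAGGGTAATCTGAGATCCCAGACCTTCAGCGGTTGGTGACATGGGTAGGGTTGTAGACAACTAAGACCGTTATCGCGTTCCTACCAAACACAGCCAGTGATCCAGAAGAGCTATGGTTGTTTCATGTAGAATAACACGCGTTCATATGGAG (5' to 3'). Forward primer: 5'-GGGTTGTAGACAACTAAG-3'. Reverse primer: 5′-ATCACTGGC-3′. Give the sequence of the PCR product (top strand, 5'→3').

The forward primer matches the template at positions 79–96.
Reverse complement of the reverse primer: GCCAGTGAT. This occurs on the top strand at positions 124–132.
The product is the template from position 79 through 132 (54 bp).

5'-GGGTTGTAGACAACTAAGACCGTTATCGCGTTCCTACCAAACACAGCCAGTGAT-3'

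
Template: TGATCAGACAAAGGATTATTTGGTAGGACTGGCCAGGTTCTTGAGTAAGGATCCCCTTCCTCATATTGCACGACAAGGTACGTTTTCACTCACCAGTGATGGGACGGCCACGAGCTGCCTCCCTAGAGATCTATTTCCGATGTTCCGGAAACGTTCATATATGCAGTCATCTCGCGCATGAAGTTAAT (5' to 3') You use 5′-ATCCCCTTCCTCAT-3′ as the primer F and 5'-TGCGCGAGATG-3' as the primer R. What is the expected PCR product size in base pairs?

128 bp

Scanning the template, ATCCCCTTCCTCAT occurs at positions 51–64; this primer anneals to the bottom strand there with its 3' end pointing downstream.
The reverse primer's reverse complement is CATCTCGCGCA, which matches the template at positions 168–178.
Amplicon spans positions 51–178: 128 bp.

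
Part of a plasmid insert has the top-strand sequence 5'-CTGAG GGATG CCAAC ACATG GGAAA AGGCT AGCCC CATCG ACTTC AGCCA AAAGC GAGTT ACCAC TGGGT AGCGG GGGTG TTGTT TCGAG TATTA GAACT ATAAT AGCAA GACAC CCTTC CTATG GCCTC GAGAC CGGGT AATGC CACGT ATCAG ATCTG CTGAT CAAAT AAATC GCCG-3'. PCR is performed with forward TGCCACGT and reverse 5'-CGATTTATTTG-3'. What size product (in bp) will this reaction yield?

34 bp

Scanning the template, TGCCACGT occurs at positions 143–150; this primer anneals to the bottom strand there with its 3' end pointing downstream.
The reverse primer's reverse complement is CAAATAAATCG, which matches the template at positions 166–176.
Product length = (reverse-primer end) − (forward-primer start) + 1 = 176 − 143 + 1 = 34 bp.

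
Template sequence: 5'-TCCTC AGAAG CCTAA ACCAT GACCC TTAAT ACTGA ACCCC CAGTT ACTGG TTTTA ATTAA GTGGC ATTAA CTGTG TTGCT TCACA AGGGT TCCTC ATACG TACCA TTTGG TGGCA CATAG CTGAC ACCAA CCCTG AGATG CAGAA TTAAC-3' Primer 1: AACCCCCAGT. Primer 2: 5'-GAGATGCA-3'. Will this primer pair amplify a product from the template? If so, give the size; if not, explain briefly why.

No product — both primers anneal to the same strand and extend in the same direction.

Primer 1 (AACCCCCAGT) matches the top strand at positions 35–44 (3' end points downstream).
Primer 2 (GAGATGCA) also matches the top strand directly, at positions 135–142 — its reverse complement TGCATCTC is not present.
Both primers anneal to the bottom strand with 3' ends pointing the same way, so neither can prime synthesis back toward the other.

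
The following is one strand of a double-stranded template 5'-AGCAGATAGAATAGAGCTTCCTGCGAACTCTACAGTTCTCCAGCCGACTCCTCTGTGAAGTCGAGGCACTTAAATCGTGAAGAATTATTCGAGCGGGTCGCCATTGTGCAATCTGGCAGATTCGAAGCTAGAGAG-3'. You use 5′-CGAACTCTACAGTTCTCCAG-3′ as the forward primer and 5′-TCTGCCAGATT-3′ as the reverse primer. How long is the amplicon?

97 bp

Forward primer CGAACTCTACAGTTCTCCAG is found on the top strand at positions 24–43.
Reverse complement of the reverse primer: AATCTGGCAGA. This occurs on the top strand at positions 110–120.
The product runs from position 24 to position 120, so its length is 120 − 24 + 1 = 97 bp.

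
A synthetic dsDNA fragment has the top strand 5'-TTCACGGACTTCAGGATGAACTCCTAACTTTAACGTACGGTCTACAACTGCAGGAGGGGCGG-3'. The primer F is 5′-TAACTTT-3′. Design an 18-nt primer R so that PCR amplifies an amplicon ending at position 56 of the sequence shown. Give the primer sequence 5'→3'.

The forward primer binds at positions 25–31; the product's 3' end on the top strand is position 56.
The reverse primer anneals to the top strand over positions 39–56, i.e. to GGTCTACAACTGCAGGAG.
Its sequence written 5'→3' is the reverse complement: CTCCTGCAGTTGTAGACC.

5'-CTCCTGCAGTTGTAGACC-3'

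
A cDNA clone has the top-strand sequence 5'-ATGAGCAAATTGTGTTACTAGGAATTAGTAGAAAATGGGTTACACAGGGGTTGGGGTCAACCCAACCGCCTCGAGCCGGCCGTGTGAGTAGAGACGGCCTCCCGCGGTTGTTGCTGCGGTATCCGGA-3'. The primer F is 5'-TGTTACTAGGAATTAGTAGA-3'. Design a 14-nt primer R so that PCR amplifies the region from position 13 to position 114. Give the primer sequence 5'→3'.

The product's 3' end on the top strand is position 114.
The reverse primer anneals to the top strand over positions 101–114, i.e. to CCCGCGGTTGTTGC.
Its sequence written 5'→3' is the reverse complement: GCAACAACCGCGGG.

5'-GCAACAACCGCGGG-3'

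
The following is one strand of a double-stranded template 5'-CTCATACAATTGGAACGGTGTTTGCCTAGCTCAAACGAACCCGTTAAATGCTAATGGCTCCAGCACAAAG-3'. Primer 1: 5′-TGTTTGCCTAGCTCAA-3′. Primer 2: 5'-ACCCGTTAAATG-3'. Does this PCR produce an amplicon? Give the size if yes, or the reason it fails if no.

No product — both primers anneal to the same strand and extend in the same direction.

Primer 1 (TGTTTGCCTAGCTCAA) matches the top strand at positions 19–34 (3' end points downstream).
Primer 2 (ACCCGTTAAATG) also matches the top strand directly, at positions 39–50 — its reverse complement CATTTAACGGGT is not present.
Both primers anneal to the bottom strand with 3' ends pointing the same way, so neither can prime synthesis back toward the other.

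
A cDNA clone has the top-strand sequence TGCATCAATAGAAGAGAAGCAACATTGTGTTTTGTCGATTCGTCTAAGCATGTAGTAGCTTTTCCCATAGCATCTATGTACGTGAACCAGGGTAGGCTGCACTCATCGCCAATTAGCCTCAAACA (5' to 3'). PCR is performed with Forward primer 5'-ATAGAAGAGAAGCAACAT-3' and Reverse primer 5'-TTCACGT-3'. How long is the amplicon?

Scanning the template, ATAGAAGAGAAGCAACAT occurs at positions 8–25; this primer anneals to the bottom strand there with its 3' end pointing downstream.
Taking the reverse complement of TTCACGT gives ACGTGAA, found at positions 80–86 on the template; the primer anneals here to the top strand with its 3' end pointing upstream.
Product length = (reverse-primer end) − (forward-primer start) + 1 = 86 − 8 + 1 = 79 bp.

79 bp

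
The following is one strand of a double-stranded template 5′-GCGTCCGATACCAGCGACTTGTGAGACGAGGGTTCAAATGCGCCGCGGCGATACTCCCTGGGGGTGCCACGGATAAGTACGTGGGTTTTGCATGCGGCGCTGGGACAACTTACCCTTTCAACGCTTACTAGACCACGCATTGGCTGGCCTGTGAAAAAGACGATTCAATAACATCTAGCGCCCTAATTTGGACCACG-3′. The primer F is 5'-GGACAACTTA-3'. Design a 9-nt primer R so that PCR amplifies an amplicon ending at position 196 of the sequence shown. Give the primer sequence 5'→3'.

5'-GTGGTCCAA-3'

The forward primer binds at positions 103–112; the product's 3' end on the top strand is position 196.
The reverse primer anneals to the top strand over positions 188–196, i.e. to TTGGACCAC.
Its sequence written 5'→3' is the reverse complement: GTGGTCCAA.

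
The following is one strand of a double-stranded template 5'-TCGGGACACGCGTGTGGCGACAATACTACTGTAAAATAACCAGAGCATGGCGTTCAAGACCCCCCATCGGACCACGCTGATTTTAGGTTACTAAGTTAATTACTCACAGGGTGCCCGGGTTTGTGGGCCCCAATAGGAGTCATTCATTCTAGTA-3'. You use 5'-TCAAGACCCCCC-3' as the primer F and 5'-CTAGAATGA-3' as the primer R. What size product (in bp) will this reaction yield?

The forward primer matches the template at positions 54–65.
Taking the reverse complement of CTAGAATGA gives TCATTCTAG, found at positions 144–152 on the template; the primer anneals here to the top strand with its 3' end pointing upstream.
Product length = (reverse-primer end) − (forward-primer start) + 1 = 152 − 54 + 1 = 99 bp.

99 bp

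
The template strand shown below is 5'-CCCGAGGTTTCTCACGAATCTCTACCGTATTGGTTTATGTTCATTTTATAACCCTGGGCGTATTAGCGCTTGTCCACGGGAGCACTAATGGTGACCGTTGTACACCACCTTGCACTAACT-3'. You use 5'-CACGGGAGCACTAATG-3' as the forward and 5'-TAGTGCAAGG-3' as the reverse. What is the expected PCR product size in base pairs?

43 bp

Forward primer CACGGGAGCACTAATG is found on the top strand at positions 75–90.
Reverse complement of the reverse primer: CCTTGCACTA. This occurs on the top strand at positions 108–117.
The product runs from position 75 to position 117, so its length is 117 − 75 + 1 = 43 bp.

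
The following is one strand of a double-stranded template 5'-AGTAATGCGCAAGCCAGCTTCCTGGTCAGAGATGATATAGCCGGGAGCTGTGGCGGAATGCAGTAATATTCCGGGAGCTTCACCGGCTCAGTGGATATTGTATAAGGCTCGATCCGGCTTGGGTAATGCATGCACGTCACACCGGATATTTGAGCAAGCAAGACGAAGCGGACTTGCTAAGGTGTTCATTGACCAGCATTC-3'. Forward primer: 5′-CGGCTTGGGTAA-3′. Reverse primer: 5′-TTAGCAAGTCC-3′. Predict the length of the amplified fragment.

Scanning the template, CGGCTTGGGTAA occurs at positions 115–126; this primer anneals to the bottom strand there with its 3' end pointing downstream.
Reverse complement of the reverse primer: GGACTTGCTAA. This occurs on the top strand at positions 170–180.
Product length = (reverse-primer end) − (forward-primer start) + 1 = 180 − 115 + 1 = 66 bp.

66 bp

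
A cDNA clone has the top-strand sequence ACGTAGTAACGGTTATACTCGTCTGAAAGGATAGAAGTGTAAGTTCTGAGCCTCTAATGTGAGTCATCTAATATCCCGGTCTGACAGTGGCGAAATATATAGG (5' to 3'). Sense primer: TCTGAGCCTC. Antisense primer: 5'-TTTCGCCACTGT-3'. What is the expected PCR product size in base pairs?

Scanning the template, TCTGAGCCTC occurs at positions 45–54; this primer anneals to the bottom strand there with its 3' end pointing downstream.
The reverse primer's reverse complement is ACAGTGGCGAAA, which matches the template at positions 84–95.
The product runs from position 45 to position 95, so its length is 95 − 45 + 1 = 51 bp.

51 bp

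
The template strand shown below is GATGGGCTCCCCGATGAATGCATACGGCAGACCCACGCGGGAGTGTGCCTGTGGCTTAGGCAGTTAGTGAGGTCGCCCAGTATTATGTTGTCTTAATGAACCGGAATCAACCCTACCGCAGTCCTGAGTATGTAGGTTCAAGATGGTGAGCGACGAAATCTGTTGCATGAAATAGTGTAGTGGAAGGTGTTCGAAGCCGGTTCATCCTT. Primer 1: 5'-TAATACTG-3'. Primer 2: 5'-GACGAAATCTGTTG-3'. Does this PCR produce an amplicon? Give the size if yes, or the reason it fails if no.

Primer 1 (TAATACTG) has reverse complement CAGTATTA, which matches the top strand at positions 78–85; primer 1 anneals to the top strand there with its 3' end pointing upstream toward position 78.
Primer 2 (GACGAAATCTGTTG) matches the top strand directly at positions 152–165; it anneals to the bottom strand with its 3' end pointing downstream toward position 165.
The 3' ends diverge (primer 1 extends toward position 1, primer 2 toward position 209), so the primers never converge on a shared product.

No product — the primers' 3' ends point away from each other.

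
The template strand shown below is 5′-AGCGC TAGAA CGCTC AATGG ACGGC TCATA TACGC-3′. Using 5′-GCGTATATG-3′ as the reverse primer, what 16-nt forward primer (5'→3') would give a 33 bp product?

5'-CGCTAGAACGCTCAAT-3'

The reverse primer's reverse complement CATATACGC matches the template at positions 27–35, so the product ends at position 35.
A 33 bp product then starts at position 35 − 33 + 1 = 3.
The forward primer is identical to the top strand there: CGCTAGAACGCTCAAT.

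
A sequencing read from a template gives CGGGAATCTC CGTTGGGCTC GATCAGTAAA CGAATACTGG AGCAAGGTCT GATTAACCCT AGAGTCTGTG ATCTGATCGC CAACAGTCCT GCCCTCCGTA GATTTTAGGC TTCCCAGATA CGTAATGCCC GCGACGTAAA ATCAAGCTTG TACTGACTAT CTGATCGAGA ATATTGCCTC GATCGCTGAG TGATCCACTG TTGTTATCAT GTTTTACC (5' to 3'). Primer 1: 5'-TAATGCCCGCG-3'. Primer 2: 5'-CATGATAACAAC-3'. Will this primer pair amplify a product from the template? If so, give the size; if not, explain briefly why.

Primer 1 (TAATGCCCGCG) matches the top strand at positions 123–133; it acts as a forward primer.
Primer 2's reverse complement is GTTGTTATCATG, matching the top strand at positions 200–211; it acts as a reverse primer.
The 3' ends face each other across positions 123–211, giving an 89 bp product.

Yes — an 89 bp product.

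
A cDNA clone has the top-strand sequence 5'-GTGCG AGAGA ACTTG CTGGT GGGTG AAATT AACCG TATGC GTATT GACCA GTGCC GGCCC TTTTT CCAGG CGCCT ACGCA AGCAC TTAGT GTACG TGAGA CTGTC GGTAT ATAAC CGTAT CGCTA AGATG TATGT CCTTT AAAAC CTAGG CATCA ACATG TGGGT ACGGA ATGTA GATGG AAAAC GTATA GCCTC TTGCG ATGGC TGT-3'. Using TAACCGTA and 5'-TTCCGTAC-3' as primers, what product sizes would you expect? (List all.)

142 bp, 60 bp

The forward primer TAACCGTA matches the top strand at positions 30–37, 112–119.
The reverse primer's reverse complement is GTACGGAA, matching at positions 164–171.
Each forward site pairs with the reverse site to give a product ending at position 171: sizes 142, 60 bp.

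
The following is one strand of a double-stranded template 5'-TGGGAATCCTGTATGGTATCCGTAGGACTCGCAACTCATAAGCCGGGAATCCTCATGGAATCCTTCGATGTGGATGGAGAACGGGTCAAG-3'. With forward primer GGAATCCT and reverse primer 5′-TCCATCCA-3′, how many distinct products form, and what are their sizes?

Three products: 76 bp, 33 bp, 22 bp

The forward primer GGAATCCT matches the top strand at positions 3–10, 46–53, 57–64.
The reverse primer's reverse complement is TGGATGGA, matching at positions 71–78.
Each forward site pairs with the reverse site to give a product ending at position 78: sizes 76, 33, 22 bp.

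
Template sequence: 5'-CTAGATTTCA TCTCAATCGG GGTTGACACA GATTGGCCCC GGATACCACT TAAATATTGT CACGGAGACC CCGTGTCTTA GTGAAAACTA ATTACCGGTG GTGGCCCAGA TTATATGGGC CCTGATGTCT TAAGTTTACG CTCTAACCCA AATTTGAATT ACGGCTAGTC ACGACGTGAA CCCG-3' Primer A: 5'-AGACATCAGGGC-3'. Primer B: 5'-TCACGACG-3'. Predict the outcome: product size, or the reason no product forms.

Primer A (AGACATCAGGGC) has reverse complement GCCCTGATGTCT, which matches the top strand at positions 119–130; primer A anneals to the top strand there with its 3' end pointing upstream toward position 119.
Primer B (TCACGACG) matches the top strand directly at positions 169–176; it anneals to the bottom strand with its 3' end pointing downstream toward position 176.
The 3' ends diverge (primer A extends toward position 1, primer B toward position 184), so the primers never converge on a shared product.

No product — the primers' 3' ends point away from each other.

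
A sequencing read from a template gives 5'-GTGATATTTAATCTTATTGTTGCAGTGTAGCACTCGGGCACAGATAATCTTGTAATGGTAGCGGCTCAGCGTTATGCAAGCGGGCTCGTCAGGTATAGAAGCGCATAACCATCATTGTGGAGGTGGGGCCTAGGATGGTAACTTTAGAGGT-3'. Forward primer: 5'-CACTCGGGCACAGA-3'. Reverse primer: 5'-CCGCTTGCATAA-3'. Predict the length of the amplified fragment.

53 bp

The forward primer matches the template at positions 31–44.
Taking the reverse complement of CCGCTTGCATAA gives TTATGCAAGCGG, found at positions 72–83 on the template; the primer anneals here to the top strand with its 3' end pointing upstream.
The product runs from position 31 to position 83, so its length is 83 − 31 + 1 = 53 bp.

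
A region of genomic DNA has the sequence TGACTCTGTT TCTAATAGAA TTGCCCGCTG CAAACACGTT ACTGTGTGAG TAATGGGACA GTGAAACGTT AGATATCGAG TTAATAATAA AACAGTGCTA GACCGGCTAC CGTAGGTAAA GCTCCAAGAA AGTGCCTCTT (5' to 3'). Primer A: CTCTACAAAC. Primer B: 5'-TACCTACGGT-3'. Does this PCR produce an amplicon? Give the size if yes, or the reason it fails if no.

No product — primer A has no binding site in the template.

Primer A (CTCTACAAAC) does not match the top strand, and its reverse complement GTTTGTAGAG does not match either.
With no annealing site for primer A, no amplification occurs.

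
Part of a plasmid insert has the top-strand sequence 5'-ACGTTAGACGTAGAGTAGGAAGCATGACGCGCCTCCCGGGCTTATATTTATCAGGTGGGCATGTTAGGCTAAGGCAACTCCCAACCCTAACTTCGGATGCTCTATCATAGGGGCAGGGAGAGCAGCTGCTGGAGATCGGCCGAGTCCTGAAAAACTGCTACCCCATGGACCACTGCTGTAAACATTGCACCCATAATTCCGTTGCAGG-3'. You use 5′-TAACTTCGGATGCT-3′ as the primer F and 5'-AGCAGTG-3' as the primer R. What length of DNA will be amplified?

90 bp

Forward primer TAACTTCGGATGCT is found on the top strand at positions 88–101.
The reverse primer's reverse complement is CACTGCT, which matches the template at positions 171–177.
The product runs from position 88 to position 177, so its length is 177 − 88 + 1 = 90 bp.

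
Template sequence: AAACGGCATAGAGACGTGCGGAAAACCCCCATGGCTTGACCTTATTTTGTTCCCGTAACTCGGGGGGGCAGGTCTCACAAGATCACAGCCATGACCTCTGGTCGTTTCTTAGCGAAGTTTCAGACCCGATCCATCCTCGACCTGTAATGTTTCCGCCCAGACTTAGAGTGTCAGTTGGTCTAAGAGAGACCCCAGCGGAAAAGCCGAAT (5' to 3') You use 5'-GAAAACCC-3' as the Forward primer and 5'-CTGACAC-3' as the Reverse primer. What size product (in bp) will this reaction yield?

The forward primer matches the template at positions 21–28.
Reverse complement of the reverse primer: GTGTCAG. This occurs on the top strand at positions 168–174.
Amplicon spans positions 21–174: 154 bp.

154 bp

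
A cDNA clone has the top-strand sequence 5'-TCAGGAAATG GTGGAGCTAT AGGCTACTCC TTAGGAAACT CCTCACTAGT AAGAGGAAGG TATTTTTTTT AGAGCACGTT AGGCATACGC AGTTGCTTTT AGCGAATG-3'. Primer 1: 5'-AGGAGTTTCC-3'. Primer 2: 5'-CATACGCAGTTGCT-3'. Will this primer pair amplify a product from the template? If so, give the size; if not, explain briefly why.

Primer 1 (AGGAGTTTCC) has reverse complement GGAAACTCCT, which matches the top strand at positions 34–43; primer 1 anneals to the top strand there with its 3' end pointing upstream toward position 34.
Primer 2 (CATACGCAGTTGCT) matches the top strand directly at positions 84–97; it anneals to the bottom strand with its 3' end pointing downstream toward position 97.
The 3' ends diverge (primer 1 extends toward position 1, primer 2 toward position 108), so the primers never converge on a shared product.

No product — the primers' 3' ends point away from each other.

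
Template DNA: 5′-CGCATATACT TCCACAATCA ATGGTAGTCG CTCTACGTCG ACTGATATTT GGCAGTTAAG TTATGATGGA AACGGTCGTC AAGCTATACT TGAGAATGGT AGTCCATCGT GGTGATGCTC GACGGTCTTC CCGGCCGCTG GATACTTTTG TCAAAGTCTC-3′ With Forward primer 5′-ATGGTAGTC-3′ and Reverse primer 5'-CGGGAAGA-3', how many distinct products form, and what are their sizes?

The forward primer ATGGTAGTC matches the top strand at positions 21–29, 96–104.
The reverse primer's reverse complement is TCTTCCCG, matching at positions 126–133.
Each forward site pairs with the reverse site to give a product ending at position 133: sizes 113, 38 bp.

Two products: 113 bp, 38 bp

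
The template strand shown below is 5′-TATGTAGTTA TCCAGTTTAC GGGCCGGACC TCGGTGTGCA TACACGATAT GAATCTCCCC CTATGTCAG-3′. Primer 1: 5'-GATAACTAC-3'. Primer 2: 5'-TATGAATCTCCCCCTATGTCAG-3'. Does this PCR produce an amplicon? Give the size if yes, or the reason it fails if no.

Primer 1 (GATAACTAC) has reverse complement GTAGTTATC, which matches the top strand at positions 4–12; primer 1 anneals to the top strand there with its 3' end pointing upstream toward position 4.
Primer 2 (TATGAATCTCCCCCTATGTCAG) matches the top strand directly at positions 48–69; it anneals to the bottom strand with its 3' end pointing downstream toward position 69.
The 3' ends diverge (primer 1 extends toward position 1, primer 2 toward position 69), so the primers never converge on a shared product.

No product — the primers' 3' ends point away from each other.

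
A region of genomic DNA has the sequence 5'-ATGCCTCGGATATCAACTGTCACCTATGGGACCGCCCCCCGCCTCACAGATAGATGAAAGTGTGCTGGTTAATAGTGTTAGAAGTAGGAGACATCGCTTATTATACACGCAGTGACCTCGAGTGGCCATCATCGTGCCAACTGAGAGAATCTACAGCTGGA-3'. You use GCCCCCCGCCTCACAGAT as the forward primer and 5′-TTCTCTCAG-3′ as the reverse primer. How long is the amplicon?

116 bp

Forward primer GCCCCCCGCCTCACAGAT is found on the top strand at positions 34–51.
The reverse primer's reverse complement is CTGAGAGAA, which matches the template at positions 141–149.
Product length = (reverse-primer end) − (forward-primer start) + 1 = 149 − 34 + 1 = 116 bp.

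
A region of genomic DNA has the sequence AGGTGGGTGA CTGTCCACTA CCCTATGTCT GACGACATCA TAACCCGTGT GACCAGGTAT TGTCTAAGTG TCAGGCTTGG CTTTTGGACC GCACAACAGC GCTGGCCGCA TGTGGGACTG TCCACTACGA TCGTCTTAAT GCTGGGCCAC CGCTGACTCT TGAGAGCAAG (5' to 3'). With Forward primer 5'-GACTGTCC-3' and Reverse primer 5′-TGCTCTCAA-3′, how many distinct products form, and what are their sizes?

The forward primer GACTGTCC matches the top strand at positions 9–16, 116–123.
The reverse primer's reverse complement is TTGAGAGCA, matching at positions 160–168.
Each forward site pairs with the reverse site to give a product ending at position 168: sizes 160, 53 bp.

Two products: 160 bp, 53 bp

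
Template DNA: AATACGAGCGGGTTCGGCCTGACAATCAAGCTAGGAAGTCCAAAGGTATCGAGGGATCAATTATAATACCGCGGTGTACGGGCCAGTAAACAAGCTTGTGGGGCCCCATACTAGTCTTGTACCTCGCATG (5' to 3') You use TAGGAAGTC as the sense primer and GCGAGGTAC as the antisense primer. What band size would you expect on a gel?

96 bp

Scanning the template, TAGGAAGTC occurs at positions 32–40; this primer anneals to the bottom strand there with its 3' end pointing downstream.
Reverse complement of the reverse primer: GTACCTCGC. This occurs on the top strand at positions 119–127.
Product length = (reverse-primer end) − (forward-primer start) + 1 = 127 − 32 + 1 = 96 bp.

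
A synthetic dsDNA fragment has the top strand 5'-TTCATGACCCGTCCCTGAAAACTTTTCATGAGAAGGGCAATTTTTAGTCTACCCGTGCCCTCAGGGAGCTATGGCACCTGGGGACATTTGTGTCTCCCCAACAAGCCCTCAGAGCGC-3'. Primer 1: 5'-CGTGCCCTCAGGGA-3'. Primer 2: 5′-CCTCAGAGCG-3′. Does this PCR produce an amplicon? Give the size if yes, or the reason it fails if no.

No product — both primers anneal to the same strand and extend in the same direction.

Primer 1 (CGTGCCCTCAGGGA) matches the top strand at positions 54–67 (3' end points downstream).
Primer 2 (CCTCAGAGCG) also matches the top strand directly, at positions 107–116 — its reverse complement CGCTCTGAGG is not present.
Both primers anneal to the bottom strand with 3' ends pointing the same way, so neither can prime synthesis back toward the other.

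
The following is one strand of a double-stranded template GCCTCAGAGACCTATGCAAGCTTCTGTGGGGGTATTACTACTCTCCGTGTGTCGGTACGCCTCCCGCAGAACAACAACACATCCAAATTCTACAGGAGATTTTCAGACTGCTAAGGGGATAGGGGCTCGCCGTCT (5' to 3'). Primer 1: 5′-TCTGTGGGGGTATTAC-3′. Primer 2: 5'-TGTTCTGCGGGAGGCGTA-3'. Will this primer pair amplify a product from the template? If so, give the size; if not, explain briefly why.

Primer 1 (TCTGTGGGGGTATTAC) matches the top strand at positions 23–38; it acts as a forward primer.
Primer 2's reverse complement is TACGCCTCCCGCAGAACA, matching the top strand at positions 56–73; it acts as a reverse primer.
The 3' ends face each other across positions 23–73, giving a 51 bp product.

Yes — a 51 bp product.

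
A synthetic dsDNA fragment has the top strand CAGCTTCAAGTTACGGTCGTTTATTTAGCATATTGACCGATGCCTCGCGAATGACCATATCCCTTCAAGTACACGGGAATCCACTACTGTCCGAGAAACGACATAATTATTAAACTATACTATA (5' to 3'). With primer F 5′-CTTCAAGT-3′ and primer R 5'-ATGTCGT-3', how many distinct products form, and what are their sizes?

The forward primer CTTCAAGT matches the top strand at positions 4–11, 63–70.
The reverse primer's reverse complement is ACGACAT, matching at positions 98–104.
Each forward site pairs with the reverse site to give a product ending at position 104: sizes 101, 42 bp.

Two products: 101 bp, 42 bp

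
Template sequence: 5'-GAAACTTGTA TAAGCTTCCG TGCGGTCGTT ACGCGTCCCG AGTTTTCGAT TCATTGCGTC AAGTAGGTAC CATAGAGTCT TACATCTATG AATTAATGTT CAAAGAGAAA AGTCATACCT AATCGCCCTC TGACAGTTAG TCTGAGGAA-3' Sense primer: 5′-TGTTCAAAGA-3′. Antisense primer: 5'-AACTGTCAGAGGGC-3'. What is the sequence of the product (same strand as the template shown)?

5'-TGTTCAAAGAGAAAAGTCATACCTAATCGCCCTCTGACAGTT-3'

The forward primer matches the template at positions 97–106.
Reverse complement of the reverse primer: GCCCTCTGACAGTT. This occurs on the top strand at positions 125–138.
The product is the template from position 97 through 138 (42 bp).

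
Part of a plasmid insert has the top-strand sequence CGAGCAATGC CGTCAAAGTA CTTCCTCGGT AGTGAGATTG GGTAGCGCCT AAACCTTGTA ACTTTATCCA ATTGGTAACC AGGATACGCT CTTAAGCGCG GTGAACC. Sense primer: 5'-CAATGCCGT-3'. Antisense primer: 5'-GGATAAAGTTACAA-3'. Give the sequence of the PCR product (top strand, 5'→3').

5'-CAATGCCGTCAAAGTACTTCCTCGGTAGTGAGATTGGGTAGCGCCTAAACCTTGTAACTTTATCC-3'

Forward primer CAATGCCGT is found on the top strand at positions 5–13.
The reverse primer's reverse complement is TTGTAACTTTATCC, which matches the template at positions 56–69.
The product is the template from position 5 through 69 (65 bp).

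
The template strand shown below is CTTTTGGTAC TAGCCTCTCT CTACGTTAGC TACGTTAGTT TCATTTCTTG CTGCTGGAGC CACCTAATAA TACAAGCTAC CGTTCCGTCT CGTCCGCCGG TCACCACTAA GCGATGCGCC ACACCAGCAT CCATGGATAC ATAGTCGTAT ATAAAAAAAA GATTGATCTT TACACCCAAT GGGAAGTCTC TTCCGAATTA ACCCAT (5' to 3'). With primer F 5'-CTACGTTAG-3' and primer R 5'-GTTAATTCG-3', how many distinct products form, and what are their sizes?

Two products: 182 bp, 173 bp

The forward primer CTACGTTAG matches the top strand at positions 21–29, 30–38.
The reverse primer's reverse complement is CGAATTAAC, matching at positions 194–202.
Each forward site pairs with the reverse site to give a product ending at position 202: sizes 182, 173 bp.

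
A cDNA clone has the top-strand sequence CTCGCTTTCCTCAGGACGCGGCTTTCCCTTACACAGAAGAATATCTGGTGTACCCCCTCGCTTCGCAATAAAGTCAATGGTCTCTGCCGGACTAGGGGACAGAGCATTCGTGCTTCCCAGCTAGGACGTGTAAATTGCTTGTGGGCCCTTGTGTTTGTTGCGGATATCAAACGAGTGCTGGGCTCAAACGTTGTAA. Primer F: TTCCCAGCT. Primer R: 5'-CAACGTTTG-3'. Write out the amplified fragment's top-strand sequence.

5'-TTCCCAGCTAGGACGTGTAAATTGCTTGTGGGCCCTTGTGTTTGTTGCGGATATCAAACGAGTGCTGGGCTCAAACGTTG-3'

Forward primer TTCCCAGCT is found on the top strand at positions 114–122.
The reverse primer's reverse complement is CAAACGTTG, which matches the template at positions 185–193.
The product is the template from position 114 through 193 (80 bp).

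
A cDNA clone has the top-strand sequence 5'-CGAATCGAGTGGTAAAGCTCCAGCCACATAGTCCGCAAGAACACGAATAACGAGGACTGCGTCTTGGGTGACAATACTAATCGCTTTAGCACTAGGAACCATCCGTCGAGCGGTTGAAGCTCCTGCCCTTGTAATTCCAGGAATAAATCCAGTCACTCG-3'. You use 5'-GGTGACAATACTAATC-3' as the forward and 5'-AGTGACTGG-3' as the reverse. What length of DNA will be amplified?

91 bp

The forward primer matches the template at positions 67–82.
Taking the reverse complement of AGTGACTGG gives CCAGTCACT, found at positions 149–157 on the template; the primer anneals here to the top strand with its 3' end pointing upstream.
The product runs from position 67 to position 157, so its length is 157 − 67 + 1 = 91 bp.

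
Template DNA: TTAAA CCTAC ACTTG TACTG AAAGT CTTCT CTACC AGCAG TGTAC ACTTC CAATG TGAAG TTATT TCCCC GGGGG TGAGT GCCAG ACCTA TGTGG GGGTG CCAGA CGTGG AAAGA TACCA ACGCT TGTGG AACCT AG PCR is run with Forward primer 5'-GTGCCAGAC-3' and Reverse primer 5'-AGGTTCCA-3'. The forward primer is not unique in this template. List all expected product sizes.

The forward primer GTGCCAGAC matches the top strand at positions 79–87, 98–106.
The reverse primer's reverse complement is TGGAACCT, matching at positions 128–135.
Each forward site pairs with the reverse site to give a product ending at position 135: sizes 57, 38 bp.

57 bp, 38 bp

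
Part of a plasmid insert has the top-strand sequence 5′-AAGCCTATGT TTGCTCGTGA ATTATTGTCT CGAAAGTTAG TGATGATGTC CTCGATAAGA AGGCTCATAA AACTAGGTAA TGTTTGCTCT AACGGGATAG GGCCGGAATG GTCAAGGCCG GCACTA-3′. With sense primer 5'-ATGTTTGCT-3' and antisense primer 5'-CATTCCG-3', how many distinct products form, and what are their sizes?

The forward primer ATGTTTGCT matches the top strand at positions 7–15, 80–88.
The reverse primer's reverse complement is CGGAATG, matching at positions 104–110.
Each forward site pairs with the reverse site to give a product ending at position 110: sizes 104, 31 bp.

Two products: 104 bp, 31 bp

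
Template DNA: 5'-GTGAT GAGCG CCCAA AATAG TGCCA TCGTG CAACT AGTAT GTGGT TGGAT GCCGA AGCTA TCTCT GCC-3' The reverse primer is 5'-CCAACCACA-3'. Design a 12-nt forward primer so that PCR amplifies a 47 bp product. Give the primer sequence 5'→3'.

The reverse primer's reverse complement TGTGGTTGG matches the template at positions 40–48, so the product ends at position 48.
A 47 bp product then starts at position 48 − 47 + 1 = 2.
The forward primer is identical to the top strand there: TGATGAGCGCCC.

5'-TGATGAGCGCCC-3'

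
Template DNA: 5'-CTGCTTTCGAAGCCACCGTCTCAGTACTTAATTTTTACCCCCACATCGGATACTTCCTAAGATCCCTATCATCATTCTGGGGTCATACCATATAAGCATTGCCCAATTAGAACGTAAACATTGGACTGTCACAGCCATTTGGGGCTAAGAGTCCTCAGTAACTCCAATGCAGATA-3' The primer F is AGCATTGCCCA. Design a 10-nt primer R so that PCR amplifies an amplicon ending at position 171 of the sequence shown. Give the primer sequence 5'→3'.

5'-TGCATTGGAG-3'

The forward primer binds at positions 95–105; the product's 3' end on the top strand is position 171.
The reverse primer anneals to the top strand over positions 162–171, i.e. to CTCCAATGCA.
Its sequence written 5'→3' is the reverse complement: TGCATTGGAG.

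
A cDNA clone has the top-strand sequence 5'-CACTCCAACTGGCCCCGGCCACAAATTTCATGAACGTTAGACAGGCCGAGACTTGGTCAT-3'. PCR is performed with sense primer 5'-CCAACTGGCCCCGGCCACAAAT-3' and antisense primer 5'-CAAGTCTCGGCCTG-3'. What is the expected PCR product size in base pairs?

51 bp

Forward primer CCAACTGGCCCCGGCCACAAAT is found on the top strand at positions 5–26.
Reverse complement of the reverse primer: CAGGCCGAGACTTG. This occurs on the top strand at positions 42–55.
The product runs from position 5 to position 55, so its length is 55 − 5 + 1 = 51 bp.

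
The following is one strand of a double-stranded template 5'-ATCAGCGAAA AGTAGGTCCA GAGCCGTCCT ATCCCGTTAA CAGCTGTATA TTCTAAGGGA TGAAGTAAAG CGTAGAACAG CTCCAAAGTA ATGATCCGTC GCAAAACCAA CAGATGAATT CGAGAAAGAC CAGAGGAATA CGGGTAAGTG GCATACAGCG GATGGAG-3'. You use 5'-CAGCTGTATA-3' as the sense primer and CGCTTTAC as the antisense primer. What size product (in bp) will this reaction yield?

32 bp

Scanning the template, CAGCTGTATA occurs at positions 41–50; this primer anneals to the bottom strand there with its 3' end pointing downstream.
The reverse primer's reverse complement is GTAAAGCG, which matches the template at positions 65–72.
Product length = (reverse-primer end) − (forward-primer start) + 1 = 72 − 41 + 1 = 32 bp.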